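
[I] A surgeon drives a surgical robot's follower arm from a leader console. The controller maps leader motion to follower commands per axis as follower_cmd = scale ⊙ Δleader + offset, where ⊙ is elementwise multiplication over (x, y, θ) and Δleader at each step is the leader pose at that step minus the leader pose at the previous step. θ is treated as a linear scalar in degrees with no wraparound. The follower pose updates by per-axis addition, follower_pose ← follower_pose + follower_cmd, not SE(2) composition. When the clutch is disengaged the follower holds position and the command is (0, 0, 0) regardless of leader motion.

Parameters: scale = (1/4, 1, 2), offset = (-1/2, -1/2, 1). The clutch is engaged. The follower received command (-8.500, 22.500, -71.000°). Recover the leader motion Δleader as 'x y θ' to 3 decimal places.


-32.000 23.000 -36.000

axis x: (-8.500 − -1/2) / (1/4) = -32.000
axis y: (22.500 − -1/2) / (1) = 23.000
axis θ: (-71.000 − 1) / (2) = -36.000


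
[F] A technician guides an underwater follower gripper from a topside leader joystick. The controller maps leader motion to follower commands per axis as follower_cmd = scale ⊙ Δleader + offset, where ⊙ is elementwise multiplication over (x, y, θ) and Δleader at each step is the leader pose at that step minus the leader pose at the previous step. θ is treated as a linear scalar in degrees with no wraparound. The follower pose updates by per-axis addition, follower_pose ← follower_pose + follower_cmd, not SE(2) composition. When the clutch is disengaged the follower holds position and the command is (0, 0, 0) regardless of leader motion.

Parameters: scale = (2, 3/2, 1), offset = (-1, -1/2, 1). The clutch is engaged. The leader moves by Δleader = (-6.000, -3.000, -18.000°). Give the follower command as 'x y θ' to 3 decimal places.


axis x: 2·-6.000 + -1 = -13.000
axis y: 3/2·-3.000 + -1/2 = -5.000
axis θ: 1·-18.000 + 1 = -17.000

-13.000 -5.000 -17.000


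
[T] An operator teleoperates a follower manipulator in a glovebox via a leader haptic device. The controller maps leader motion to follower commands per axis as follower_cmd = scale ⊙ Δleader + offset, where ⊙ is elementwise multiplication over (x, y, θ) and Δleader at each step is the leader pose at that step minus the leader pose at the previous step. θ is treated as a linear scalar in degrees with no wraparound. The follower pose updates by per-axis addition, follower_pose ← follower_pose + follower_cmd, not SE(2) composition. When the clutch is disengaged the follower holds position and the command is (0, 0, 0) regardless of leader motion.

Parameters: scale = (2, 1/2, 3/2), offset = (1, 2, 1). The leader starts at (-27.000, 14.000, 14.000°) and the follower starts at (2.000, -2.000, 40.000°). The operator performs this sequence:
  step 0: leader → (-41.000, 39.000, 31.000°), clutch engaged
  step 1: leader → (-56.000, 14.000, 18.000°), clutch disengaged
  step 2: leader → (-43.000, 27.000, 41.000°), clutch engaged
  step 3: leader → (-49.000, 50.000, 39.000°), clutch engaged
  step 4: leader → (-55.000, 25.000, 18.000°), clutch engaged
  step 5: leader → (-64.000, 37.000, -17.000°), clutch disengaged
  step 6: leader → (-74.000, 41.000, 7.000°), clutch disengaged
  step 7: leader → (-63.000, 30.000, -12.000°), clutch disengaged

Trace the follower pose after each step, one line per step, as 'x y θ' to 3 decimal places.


step 0: Δleader=(-14.000, 25.000, 17.000°), engaged; cmd=(-27.000, 14.500, 26.500°) → follower=(-25.000, 12.500, 66.500°)
step 1: Δleader=(-15.000, -25.000, -13.000°), disengaged; cmd=(0,0,0) → follower holds at (-25.000, 12.500, 66.500°)
step 2: Δleader=(13.000, 13.000, 23.000°), engaged; cmd=(27.000, 8.500, 35.500°) → follower=(2.000, 21.000, 102.000°)
step 3: Δleader=(-6.000, 23.000, -2.000°), engaged; cmd=(-11.000, 13.500, -2.000°) → follower=(-9.000, 34.500, 100.000°)
step 4: Δleader=(-6.000, -25.000, -21.000°), engaged; cmd=(-11.000, -10.500, -30.500°) → follower=(-20.000, 24.000, 69.500°)
step 5: Δleader=(-9.000, 12.000, -35.000°), disengaged; cmd=(0,0,0) → follower holds at (-20.000, 24.000, 69.500°)
step 6: Δleader=(-10.000, 4.000, 24.000°), disengaged; cmd=(0,0,0) → follower holds at (-20.000, 24.000, 69.500°)
step 7: Δleader=(11.000, -11.000, -19.000°), disengaged; cmd=(0,0,0) → follower holds at (-20.000, 24.000, 69.500°)

-25.000 12.500 66.500
-25.000 12.500 66.500
2.000 21.000 102.000
-9.000 34.500 100.000
-20.000 24.000 69.500
-20.000 24.000 69.500
-20.000 24.000 69.500
-20.000 24.000 69.500


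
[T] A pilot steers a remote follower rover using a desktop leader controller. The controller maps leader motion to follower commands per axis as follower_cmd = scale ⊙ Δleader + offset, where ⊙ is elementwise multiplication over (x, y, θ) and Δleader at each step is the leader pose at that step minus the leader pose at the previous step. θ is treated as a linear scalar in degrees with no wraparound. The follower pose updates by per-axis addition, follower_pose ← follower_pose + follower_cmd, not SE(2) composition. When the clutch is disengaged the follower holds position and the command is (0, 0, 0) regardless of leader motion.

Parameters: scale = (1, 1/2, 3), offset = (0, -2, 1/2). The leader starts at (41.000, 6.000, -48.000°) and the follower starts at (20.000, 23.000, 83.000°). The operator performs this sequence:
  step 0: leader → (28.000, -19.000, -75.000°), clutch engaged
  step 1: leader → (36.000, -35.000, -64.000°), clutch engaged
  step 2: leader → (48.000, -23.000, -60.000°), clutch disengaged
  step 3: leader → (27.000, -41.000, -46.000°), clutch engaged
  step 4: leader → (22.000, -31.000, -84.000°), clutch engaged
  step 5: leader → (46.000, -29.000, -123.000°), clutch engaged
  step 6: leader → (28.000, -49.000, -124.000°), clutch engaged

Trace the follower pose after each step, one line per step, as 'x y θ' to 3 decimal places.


7.000 8.500 2.500
15.000 -1.500 36.000
15.000 -1.500 36.000
-6.000 -12.500 78.500
-11.000 -9.500 -35.000
13.000 -10.500 -151.500
-5.000 -22.500 -154.000

step 0: Δleader=(-13.000, -25.000, -27.000°), engaged; cmd=(-13.000, -14.500, -80.500°) → follower=(7.000, 8.500, 2.500°)
step 1: Δleader=(8.000, -16.000, 11.000°), engaged; cmd=(8.000, -10.000, 33.500°) → follower=(15.000, -1.500, 36.000°)
step 2: Δleader=(12.000, 12.000, 4.000°), disengaged; cmd=(0,0,0) → follower holds at (15.000, -1.500, 36.000°)
step 3: Δleader=(-21.000, -18.000, 14.000°), engaged; cmd=(-21.000, -11.000, 42.500°) → follower=(-6.000, -12.500, 78.500°)
step 4: Δleader=(-5.000, 10.000, -38.000°), engaged; cmd=(-5.000, 3.000, -113.500°) → follower=(-11.000, -9.500, -35.000°)
step 5: Δleader=(24.000, 2.000, -39.000°), engaged; cmd=(24.000, -1.000, -116.500°) → follower=(13.000, -10.500, -151.500°)
step 6: Δleader=(-18.000, -20.000, -1.000°), engaged; cmd=(-18.000, -12.000, -2.500°) → follower=(-5.000, -22.500, -154.000°)


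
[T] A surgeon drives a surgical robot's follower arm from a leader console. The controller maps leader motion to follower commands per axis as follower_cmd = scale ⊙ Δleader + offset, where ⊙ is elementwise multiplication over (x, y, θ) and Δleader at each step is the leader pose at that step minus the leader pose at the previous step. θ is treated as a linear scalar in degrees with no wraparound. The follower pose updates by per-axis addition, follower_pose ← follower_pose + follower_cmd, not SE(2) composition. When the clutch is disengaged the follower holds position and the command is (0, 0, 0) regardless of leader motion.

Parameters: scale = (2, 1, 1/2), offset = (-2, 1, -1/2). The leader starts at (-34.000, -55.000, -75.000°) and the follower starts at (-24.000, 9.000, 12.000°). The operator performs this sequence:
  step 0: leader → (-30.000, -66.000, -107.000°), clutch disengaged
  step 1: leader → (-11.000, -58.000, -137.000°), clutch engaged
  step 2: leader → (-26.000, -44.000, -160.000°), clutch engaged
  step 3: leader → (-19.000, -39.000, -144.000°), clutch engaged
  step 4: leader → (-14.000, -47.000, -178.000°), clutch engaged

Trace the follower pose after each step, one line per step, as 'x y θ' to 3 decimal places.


-24.000 9.000 12.000
12.000 18.000 -3.500
-20.000 33.000 -15.500
-8.000 39.000 -8.000
0.000 32.000 -25.500

step 0: Δleader=(4.000, -11.000, -32.000°), disengaged; cmd=(0,0,0) → follower holds at (-24.000, 9.000, 12.000°)
step 1: Δleader=(19.000, 8.000, -30.000°), engaged; cmd=(36.000, 9.000, -15.500°) → follower=(12.000, 18.000, -3.500°)
step 2: Δleader=(-15.000, 14.000, -23.000°), engaged; cmd=(-32.000, 15.000, -12.000°) → follower=(-20.000, 33.000, -15.500°)
step 3: Δleader=(7.000, 5.000, 16.000°), engaged; cmd=(12.000, 6.000, 7.500°) → follower=(-8.000, 39.000, -8.000°)
step 4: Δleader=(5.000, -8.000, -34.000°), engaged; cmd=(8.000, -7.000, -17.500°) → follower=(0.000, 32.000, -25.500°)


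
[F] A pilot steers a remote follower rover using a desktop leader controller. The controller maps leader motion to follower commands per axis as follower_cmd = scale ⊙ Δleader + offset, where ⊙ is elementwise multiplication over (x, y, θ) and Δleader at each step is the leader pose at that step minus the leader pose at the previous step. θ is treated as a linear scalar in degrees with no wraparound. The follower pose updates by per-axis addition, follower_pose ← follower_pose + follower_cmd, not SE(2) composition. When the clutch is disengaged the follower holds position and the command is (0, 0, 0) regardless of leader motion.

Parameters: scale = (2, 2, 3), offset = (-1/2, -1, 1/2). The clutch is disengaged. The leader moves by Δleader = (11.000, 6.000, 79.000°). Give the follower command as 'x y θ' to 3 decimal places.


clutch disengaged → follower holds; cmd = (0, 0, 0)

0.000 0.000 0.000


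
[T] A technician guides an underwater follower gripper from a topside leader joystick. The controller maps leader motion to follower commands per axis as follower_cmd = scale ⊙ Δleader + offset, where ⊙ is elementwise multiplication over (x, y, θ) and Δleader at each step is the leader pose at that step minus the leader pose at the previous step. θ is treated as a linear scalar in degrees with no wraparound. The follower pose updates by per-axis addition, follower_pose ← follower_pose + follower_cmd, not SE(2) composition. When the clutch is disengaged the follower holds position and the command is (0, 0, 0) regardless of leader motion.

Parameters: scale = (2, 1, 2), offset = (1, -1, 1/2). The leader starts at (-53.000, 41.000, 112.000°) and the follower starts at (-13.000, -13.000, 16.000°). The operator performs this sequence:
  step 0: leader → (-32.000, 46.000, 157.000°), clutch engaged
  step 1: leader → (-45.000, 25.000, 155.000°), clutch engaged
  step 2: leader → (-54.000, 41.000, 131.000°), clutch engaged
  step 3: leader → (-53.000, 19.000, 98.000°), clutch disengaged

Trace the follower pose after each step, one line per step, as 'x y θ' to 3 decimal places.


30.000 -9.000 106.500
5.000 -31.000 103.000
-12.000 -16.000 55.500
-12.000 -16.000 55.500

step 0: Δleader=(21.000, 5.000, 45.000°), engaged; cmd=(43.000, 4.000, 90.500°) → follower=(30.000, -9.000, 106.500°)
step 1: Δleader=(-13.000, -21.000, -2.000°), engaged; cmd=(-25.000, -22.000, -3.500°) → follower=(5.000, -31.000, 103.000°)
step 2: Δleader=(-9.000, 16.000, -24.000°), engaged; cmd=(-17.000, 15.000, -47.500°) → follower=(-12.000, -16.000, 55.500°)
step 3: Δleader=(1.000, -22.000, -33.000°), disengaged; cmd=(0,0,0) → follower holds at (-12.000, -16.000, 55.500°)


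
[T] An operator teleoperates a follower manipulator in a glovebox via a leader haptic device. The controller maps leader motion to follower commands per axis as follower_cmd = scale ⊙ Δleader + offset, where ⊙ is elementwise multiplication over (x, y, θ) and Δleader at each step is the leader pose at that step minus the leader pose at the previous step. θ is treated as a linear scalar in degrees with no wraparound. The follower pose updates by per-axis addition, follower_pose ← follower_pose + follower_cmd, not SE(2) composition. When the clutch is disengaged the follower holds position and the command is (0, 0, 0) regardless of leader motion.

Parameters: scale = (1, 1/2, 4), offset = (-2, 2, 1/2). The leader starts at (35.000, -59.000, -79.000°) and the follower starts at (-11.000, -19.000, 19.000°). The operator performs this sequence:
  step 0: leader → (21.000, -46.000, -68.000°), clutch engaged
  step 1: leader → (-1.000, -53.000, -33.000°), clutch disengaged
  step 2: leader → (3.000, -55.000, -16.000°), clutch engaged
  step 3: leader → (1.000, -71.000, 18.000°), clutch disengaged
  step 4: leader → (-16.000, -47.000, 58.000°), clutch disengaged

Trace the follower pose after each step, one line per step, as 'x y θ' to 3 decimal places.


-27.000 -10.500 63.500
-27.000 -10.500 63.500
-25.000 -9.500 132.000
-25.000 -9.500 132.000
-25.000 -9.500 132.000

step 0: Δleader=(-14.000, 13.000, 11.000°), engaged; cmd=(-16.000, 8.500, 44.500°) → follower=(-27.000, -10.500, 63.500°)
step 1: Δleader=(-22.000, -7.000, 35.000°), disengaged; cmd=(0,0,0) → follower holds at (-27.000, -10.500, 63.500°)
step 2: Δleader=(4.000, -2.000, 17.000°), engaged; cmd=(2.000, 1.000, 68.500°) → follower=(-25.000, -9.500, 132.000°)
step 3: Δleader=(-2.000, -16.000, 34.000°), disengaged; cmd=(0,0,0) → follower holds at (-25.000, -9.500, 132.000°)
step 4: Δleader=(-17.000, 24.000, 40.000°), disengaged; cmd=(0,0,0) → follower holds at (-25.000, -9.500, 132.000°)


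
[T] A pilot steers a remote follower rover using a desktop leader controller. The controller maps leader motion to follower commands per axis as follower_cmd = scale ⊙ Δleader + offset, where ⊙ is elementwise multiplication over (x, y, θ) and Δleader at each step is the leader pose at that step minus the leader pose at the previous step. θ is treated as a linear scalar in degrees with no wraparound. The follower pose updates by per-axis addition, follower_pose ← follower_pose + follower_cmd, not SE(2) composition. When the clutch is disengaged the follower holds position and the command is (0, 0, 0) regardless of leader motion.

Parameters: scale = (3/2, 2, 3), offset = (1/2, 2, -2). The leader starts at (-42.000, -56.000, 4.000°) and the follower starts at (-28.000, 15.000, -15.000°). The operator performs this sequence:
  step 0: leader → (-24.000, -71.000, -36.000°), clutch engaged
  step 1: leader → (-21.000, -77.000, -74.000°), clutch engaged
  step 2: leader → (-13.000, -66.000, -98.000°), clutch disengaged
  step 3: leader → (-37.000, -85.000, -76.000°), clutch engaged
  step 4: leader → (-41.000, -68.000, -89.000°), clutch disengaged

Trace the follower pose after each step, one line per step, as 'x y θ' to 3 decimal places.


-0.500 -13.000 -137.000
4.500 -23.000 -253.000
4.500 -23.000 -253.000
-31.000 -59.000 -189.000
-31.000 -59.000 -189.000

step 0: Δleader=(18.000, -15.000, -40.000°), engaged; cmd=(27.500, -28.000, -122.000°) → follower=(-0.500, -13.000, -137.000°)
step 1: Δleader=(3.000, -6.000, -38.000°), engaged; cmd=(5.000, -10.000, -116.000°) → follower=(4.500, -23.000, -253.000°)
step 2: Δleader=(8.000, 11.000, -24.000°), disengaged; cmd=(0,0,0) → follower holds at (4.500, -23.000, -253.000°)
step 3: Δleader=(-24.000, -19.000, 22.000°), engaged; cmd=(-35.500, -36.000, 64.000°) → follower=(-31.000, -59.000, -189.000°)
step 4: Δleader=(-4.000, 17.000, -13.000°), disengaged; cmd=(0,0,0) → follower holds at (-31.000, -59.000, -189.000°)


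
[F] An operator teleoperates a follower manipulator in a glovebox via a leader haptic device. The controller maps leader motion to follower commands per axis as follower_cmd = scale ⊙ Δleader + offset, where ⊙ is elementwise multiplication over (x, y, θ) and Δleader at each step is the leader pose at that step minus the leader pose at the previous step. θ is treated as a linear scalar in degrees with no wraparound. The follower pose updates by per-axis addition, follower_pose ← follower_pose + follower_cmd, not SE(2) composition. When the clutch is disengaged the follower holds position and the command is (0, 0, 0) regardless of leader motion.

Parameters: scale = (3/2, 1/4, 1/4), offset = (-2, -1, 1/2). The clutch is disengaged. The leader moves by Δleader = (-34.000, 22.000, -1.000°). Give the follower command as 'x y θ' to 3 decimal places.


clutch disengaged → follower holds; cmd = (0, 0, 0)

0.000 0.000 0.000


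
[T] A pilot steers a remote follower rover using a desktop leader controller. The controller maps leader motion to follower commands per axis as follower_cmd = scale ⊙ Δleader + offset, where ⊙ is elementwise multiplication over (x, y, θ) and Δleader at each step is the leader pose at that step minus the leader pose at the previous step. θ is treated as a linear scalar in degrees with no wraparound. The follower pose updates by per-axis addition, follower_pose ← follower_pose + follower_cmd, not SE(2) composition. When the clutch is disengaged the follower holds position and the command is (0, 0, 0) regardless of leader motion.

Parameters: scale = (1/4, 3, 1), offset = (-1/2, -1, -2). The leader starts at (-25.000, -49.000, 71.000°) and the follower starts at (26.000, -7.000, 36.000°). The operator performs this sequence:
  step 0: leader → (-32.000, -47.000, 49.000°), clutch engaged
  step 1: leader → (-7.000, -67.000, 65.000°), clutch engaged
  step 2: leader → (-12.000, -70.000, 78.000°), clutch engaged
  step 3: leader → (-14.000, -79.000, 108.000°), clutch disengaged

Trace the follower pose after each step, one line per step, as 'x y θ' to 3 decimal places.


23.750 -2.000 12.000
29.500 -63.000 26.000
27.750 -73.000 37.000
27.750 -73.000 37.000

step 0: Δleader=(-7.000, 2.000, -22.000°), engaged; cmd=(-2.250, 5.000, -24.000°) → follower=(23.750, -2.000, 12.000°)
step 1: Δleader=(25.000, -20.000, 16.000°), engaged; cmd=(5.750, -61.000, 14.000°) → follower=(29.500, -63.000, 26.000°)
step 2: Δleader=(-5.000, -3.000, 13.000°), engaged; cmd=(-1.750, -10.000, 11.000°) → follower=(27.750, -73.000, 37.000°)
step 3: Δleader=(-2.000, -9.000, 30.000°), disengaged; cmd=(0,0,0) → follower holds at (27.750, -73.000, 37.000°)


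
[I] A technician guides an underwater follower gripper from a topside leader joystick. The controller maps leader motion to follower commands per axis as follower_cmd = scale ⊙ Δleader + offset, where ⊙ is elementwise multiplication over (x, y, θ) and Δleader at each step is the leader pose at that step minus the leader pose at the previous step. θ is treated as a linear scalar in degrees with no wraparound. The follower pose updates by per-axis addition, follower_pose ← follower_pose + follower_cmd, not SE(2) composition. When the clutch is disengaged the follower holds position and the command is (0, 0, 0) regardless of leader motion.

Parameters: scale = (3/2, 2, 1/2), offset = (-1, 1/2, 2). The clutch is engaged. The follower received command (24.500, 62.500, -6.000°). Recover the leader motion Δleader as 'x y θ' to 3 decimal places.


17.000 31.000 -16.000

axis x: (24.500 − -1) / (3/2) = 17.000
axis y: (62.500 − 1/2) / (2) = 31.000
axis θ: (-6.000 − 2) / (1/2) = -16.000


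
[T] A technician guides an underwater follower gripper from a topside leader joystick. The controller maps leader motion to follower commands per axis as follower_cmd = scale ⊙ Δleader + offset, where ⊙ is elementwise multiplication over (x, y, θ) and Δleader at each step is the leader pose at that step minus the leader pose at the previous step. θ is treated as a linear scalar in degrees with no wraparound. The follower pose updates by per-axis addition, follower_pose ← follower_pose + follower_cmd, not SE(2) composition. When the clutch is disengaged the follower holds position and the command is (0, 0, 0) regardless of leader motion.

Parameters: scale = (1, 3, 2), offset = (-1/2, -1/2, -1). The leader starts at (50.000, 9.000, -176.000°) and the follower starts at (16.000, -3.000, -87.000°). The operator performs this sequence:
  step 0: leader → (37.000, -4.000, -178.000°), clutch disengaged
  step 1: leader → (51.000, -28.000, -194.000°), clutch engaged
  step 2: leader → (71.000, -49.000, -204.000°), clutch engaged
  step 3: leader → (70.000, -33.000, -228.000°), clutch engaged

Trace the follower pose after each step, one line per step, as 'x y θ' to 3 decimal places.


step 0: Δleader=(-13.000, -13.000, -2.000°), disengaged; cmd=(0,0,0) → follower holds at (16.000, -3.000, -87.000°)
step 1: Δleader=(14.000, -24.000, -16.000°), engaged; cmd=(13.500, -72.500, -33.000°) → follower=(29.500, -75.500, -120.000°)
step 2: Δleader=(20.000, -21.000, -10.000°), engaged; cmd=(19.500, -63.500, -21.000°) → follower=(49.000, -139.000, -141.000°)
step 3: Δleader=(-1.000, 16.000, -24.000°), engaged; cmd=(-1.500, 47.500, -49.000°) → follower=(47.500, -91.500, -190.000°)

16.000 -3.000 -87.000
29.500 -75.500 -120.000
49.000 -139.000 -141.000
47.500 -91.500 -190.000


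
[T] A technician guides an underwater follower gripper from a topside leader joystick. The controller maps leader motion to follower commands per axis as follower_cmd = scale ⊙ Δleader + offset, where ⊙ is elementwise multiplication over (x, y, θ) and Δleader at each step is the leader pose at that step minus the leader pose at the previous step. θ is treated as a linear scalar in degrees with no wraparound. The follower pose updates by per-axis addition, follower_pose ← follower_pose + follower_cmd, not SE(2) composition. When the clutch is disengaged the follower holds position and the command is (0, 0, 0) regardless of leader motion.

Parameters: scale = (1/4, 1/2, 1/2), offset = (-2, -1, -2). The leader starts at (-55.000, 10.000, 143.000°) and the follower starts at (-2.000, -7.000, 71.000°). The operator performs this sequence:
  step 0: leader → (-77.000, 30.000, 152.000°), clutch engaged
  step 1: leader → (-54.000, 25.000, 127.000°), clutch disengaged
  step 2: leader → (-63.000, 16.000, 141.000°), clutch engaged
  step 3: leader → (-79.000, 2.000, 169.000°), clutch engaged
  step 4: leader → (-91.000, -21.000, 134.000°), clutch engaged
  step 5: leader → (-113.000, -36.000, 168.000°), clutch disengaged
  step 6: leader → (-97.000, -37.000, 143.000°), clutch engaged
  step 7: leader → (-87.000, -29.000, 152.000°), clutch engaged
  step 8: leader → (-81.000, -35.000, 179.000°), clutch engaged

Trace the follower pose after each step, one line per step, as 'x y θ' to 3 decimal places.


-9.500 2.000 73.500
-9.500 2.000 73.500
-13.750 -3.500 78.500
-19.750 -11.500 90.500
-24.750 -24.000 71.000
-24.750 -24.000 71.000
-22.750 -25.500 56.500
-22.250 -22.500 59.000
-22.750 -26.500 70.500

step 0: Δleader=(-22.000, 20.000, 9.000°), engaged; cmd=(-7.500, 9.000, 2.500°) → follower=(-9.500, 2.000, 73.500°)
step 1: Δleader=(23.000, -5.000, -25.000°), disengaged; cmd=(0,0,0) → follower holds at (-9.500, 2.000, 73.500°)
step 2: Δleader=(-9.000, -9.000, 14.000°), engaged; cmd=(-4.250, -5.500, 5.000°) → follower=(-13.750, -3.500, 78.500°)
step 3: Δleader=(-16.000, -14.000, 28.000°), engaged; cmd=(-6.000, -8.000, 12.000°) → follower=(-19.750, -11.500, 90.500°)
step 4: Δleader=(-12.000, -23.000, -35.000°), engaged; cmd=(-5.000, -12.500, -19.500°) → follower=(-24.750, -24.000, 71.000°)
step 5: Δleader=(-22.000, -15.000, 34.000°), disengaged; cmd=(0,0,0) → follower holds at (-24.750, -24.000, 71.000°)
step 6: Δleader=(16.000, -1.000, -25.000°), engaged; cmd=(2.000, -1.500, -14.500°) → follower=(-22.750, -25.500, 56.500°)
step 7: Δleader=(10.000, 8.000, 9.000°), engaged; cmd=(0.500, 3.000, 2.500°) → follower=(-22.250, -22.500, 59.000°)
step 8: Δleader=(6.000, -6.000, 27.000°), engaged; cmd=(-0.500, -4.000, 11.500°) → follower=(-22.750, -26.500, 70.500°)


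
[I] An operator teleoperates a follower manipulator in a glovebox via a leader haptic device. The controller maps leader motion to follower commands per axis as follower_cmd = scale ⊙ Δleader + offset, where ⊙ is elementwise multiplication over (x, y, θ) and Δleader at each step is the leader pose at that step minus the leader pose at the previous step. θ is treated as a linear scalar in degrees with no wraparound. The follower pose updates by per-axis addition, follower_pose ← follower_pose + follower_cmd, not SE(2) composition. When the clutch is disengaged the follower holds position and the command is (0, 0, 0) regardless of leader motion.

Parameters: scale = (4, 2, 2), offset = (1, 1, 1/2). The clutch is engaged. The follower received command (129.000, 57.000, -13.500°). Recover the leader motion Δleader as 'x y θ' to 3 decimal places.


32.000 28.000 -7.000

axis x: (129.000 − 1) / (4) = 32.000
axis y: (57.000 − 1) / (2) = 28.000
axis θ: (-13.500 − 1/2) / (2) = -7.000


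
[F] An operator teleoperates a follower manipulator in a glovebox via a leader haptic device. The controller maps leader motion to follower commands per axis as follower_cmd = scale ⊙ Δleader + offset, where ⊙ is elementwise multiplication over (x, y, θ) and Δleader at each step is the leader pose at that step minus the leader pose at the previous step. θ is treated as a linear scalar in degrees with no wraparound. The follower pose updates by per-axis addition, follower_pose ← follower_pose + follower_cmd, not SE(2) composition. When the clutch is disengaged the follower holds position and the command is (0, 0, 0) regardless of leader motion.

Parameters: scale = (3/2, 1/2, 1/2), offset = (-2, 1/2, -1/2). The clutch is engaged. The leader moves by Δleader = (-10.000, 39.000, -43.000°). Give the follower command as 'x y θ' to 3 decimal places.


-17.000 20.000 -22.000

axis x: 3/2·-10.000 + -2 = -17.000
axis y: 1/2·39.000 + 1/2 = 20.000
axis θ: 1/2·-43.000 + -1/2 = -22.000


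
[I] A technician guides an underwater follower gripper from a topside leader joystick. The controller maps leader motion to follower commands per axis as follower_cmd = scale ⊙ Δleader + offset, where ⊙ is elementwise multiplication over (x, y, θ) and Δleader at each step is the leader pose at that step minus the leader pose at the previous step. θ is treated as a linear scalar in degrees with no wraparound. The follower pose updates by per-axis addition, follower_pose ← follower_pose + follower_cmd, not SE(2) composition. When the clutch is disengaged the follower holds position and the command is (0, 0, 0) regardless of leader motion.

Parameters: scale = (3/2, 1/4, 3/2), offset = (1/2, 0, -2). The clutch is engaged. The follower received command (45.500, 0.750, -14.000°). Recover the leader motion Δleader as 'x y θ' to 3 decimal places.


axis x: (45.500 − 1/2) / (3/2) = 30.000
axis y: (0.750 − 0) / (1/4) = 3.000
axis θ: (-14.000 − -2) / (3/2) = -8.000

30.000 3.000 -8.000


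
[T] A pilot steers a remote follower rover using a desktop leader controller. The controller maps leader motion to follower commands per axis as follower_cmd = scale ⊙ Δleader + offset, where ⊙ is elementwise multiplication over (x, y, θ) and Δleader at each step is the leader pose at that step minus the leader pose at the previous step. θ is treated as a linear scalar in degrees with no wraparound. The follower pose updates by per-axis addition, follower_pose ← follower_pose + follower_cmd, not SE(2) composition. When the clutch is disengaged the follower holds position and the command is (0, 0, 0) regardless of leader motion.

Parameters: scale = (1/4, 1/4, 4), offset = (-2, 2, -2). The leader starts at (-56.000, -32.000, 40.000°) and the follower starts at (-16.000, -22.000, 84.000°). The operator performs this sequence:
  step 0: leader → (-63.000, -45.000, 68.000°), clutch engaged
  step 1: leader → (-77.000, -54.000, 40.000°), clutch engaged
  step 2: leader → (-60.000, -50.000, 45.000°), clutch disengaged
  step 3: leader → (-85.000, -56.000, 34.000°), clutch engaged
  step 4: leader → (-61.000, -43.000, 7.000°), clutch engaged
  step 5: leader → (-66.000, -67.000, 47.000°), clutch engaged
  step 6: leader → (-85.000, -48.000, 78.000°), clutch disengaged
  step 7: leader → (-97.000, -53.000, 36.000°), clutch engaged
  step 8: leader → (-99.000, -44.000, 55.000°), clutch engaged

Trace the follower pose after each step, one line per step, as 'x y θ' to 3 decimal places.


step 0: Δleader=(-7.000, -13.000, 28.000°), engaged; cmd=(-3.750, -1.250, 110.000°) → follower=(-19.750, -23.250, 194.000°)
step 1: Δleader=(-14.000, -9.000, -28.000°), engaged; cmd=(-5.500, -0.250, -114.000°) → follower=(-25.250, -23.500, 80.000°)
step 2: Δleader=(17.000, 4.000, 5.000°), disengaged; cmd=(0,0,0) → follower holds at (-25.250, -23.500, 80.000°)
step 3: Δleader=(-25.000, -6.000, -11.000°), engaged; cmd=(-8.250, 0.500, -46.000°) → follower=(-33.500, -23.000, 34.000°)
step 4: Δleader=(24.000, 13.000, -27.000°), engaged; cmd=(4.000, 5.250, -110.000°) → follower=(-29.500, -17.750, -76.000°)
step 5: Δleader=(-5.000, -24.000, 40.000°), engaged; cmd=(-3.250, -4.000, 158.000°) → follower=(-32.750, -21.750, 82.000°)
step 6: Δleader=(-19.000, 19.000, 31.000°), disengaged; cmd=(0,0,0) → follower holds at (-32.750, -21.750, 82.000°)
step 7: Δleader=(-12.000, -5.000, -42.000°), engaged; cmd=(-5.000, 0.750, -170.000°) → follower=(-37.750, -21.000, -88.000°)
step 8: Δleader=(-2.000, 9.000, 19.000°), engaged; cmd=(-2.500, 4.250, 74.000°) → follower=(-40.250, -16.750, -14.000°)

-19.750 -23.250 194.000
-25.250 -23.500 80.000
-25.250 -23.500 80.000
-33.500 -23.000 34.000
-29.500 -17.750 -76.000
-32.750 -21.750 82.000
-32.750 -21.750 82.000
-37.750 -21.000 -88.000
-40.250 -16.750 -14.000


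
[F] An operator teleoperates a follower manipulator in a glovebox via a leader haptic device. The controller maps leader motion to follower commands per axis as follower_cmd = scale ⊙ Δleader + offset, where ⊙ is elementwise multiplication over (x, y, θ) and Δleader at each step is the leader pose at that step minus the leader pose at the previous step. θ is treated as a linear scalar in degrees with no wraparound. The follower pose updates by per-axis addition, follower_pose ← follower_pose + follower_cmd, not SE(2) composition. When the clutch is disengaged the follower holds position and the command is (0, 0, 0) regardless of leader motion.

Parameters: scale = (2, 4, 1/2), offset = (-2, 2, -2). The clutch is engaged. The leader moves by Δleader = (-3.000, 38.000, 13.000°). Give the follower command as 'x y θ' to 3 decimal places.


-8.000 154.000 4.500

axis x: 2·-3.000 + -2 = -8.000
axis y: 4·38.000 + 2 = 154.000
axis θ: 1/2·13.000 + -2 = 4.500


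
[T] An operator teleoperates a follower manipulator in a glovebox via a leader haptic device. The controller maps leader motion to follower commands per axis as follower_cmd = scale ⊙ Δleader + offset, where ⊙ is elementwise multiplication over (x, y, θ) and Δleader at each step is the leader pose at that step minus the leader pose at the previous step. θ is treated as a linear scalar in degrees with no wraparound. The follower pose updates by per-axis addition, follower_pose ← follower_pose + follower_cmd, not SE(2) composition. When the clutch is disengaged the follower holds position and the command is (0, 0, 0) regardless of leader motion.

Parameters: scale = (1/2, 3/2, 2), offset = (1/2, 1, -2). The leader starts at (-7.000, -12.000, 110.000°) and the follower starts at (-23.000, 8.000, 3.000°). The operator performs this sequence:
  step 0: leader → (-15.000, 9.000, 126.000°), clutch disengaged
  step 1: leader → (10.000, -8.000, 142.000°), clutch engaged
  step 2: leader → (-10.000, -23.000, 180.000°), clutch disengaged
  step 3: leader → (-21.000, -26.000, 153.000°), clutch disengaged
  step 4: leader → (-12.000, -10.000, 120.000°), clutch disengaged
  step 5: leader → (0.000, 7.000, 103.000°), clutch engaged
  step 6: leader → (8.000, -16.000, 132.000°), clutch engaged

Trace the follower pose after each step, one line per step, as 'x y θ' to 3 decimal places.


step 0: Δleader=(-8.000, 21.000, 16.000°), disengaged; cmd=(0,0,0) → follower holds at (-23.000, 8.000, 3.000°)
step 1: Δleader=(25.000, -17.000, 16.000°), engaged; cmd=(13.000, -24.500, 30.000°) → follower=(-10.000, -16.500, 33.000°)
step 2: Δleader=(-20.000, -15.000, 38.000°), disengaged; cmd=(0,0,0) → follower holds at (-10.000, -16.500, 33.000°)
step 3: Δleader=(-11.000, -3.000, -27.000°), disengaged; cmd=(0,0,0) → follower holds at (-10.000, -16.500, 33.000°)
step 4: Δleader=(9.000, 16.000, -33.000°), disengaged; cmd=(0,0,0) → follower holds at (-10.000, -16.500, 33.000°)
step 5: Δleader=(12.000, 17.000, -17.000°), engaged; cmd=(6.500, 26.500, -36.000°) → follower=(-3.500, 10.000, -3.000°)
step 6: Δleader=(8.000, -23.000, 29.000°), engaged; cmd=(4.500, -33.500, 56.000°) → follower=(1.000, -23.500, 53.000°)

-23.000 8.000 3.000
-10.000 -16.500 33.000
-10.000 -16.500 33.000
-10.000 -16.500 33.000
-10.000 -16.500 33.000
-3.500 10.000 -3.000
1.000 -23.500 53.000


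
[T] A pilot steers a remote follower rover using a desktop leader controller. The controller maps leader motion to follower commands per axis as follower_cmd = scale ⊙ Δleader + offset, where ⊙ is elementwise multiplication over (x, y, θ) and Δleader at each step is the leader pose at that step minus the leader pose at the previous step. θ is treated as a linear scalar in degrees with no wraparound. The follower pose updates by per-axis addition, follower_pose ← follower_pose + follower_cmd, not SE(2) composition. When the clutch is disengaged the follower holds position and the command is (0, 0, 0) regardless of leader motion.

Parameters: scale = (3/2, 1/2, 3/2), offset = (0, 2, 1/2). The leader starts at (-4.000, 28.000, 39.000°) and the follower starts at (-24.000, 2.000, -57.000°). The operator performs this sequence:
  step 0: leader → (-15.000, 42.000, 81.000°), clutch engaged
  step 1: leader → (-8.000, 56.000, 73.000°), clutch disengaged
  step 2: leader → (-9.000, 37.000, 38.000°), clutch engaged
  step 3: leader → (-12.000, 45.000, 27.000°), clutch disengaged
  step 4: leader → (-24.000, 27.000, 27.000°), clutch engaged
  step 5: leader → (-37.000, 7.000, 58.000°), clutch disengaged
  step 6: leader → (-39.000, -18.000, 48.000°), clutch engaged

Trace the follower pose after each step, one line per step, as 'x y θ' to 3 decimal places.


-40.500 11.000 6.500
-40.500 11.000 6.500
-42.000 3.500 -45.500
-42.000 3.500 -45.500
-60.000 -3.500 -45.000
-60.000 -3.500 -45.000
-63.000 -14.000 -59.500

step 0: Δleader=(-11.000, 14.000, 42.000°), engaged; cmd=(-16.500, 9.000, 63.500°) → follower=(-40.500, 11.000, 6.500°)
step 1: Δleader=(7.000, 14.000, -8.000°), disengaged; cmd=(0,0,0) → follower holds at (-40.500, 11.000, 6.500°)
step 2: Δleader=(-1.000, -19.000, -35.000°), engaged; cmd=(-1.500, -7.500, -52.000°) → follower=(-42.000, 3.500, -45.500°)
step 3: Δleader=(-3.000, 8.000, -11.000°), disengaged; cmd=(0,0,0) → follower holds at (-42.000, 3.500, -45.500°)
step 4: Δleader=(-12.000, -18.000, 0.000°), engaged; cmd=(-18.000, -7.000, 0.500°) → follower=(-60.000, -3.500, -45.000°)
step 5: Δleader=(-13.000, -20.000, 31.000°), disengaged; cmd=(0,0,0) → follower holds at (-60.000, -3.500, -45.000°)
step 6: Δleader=(-2.000, -25.000, -10.000°), engaged; cmd=(-3.000, -10.500, -14.500°) → follower=(-63.000, -14.000, -59.500°)


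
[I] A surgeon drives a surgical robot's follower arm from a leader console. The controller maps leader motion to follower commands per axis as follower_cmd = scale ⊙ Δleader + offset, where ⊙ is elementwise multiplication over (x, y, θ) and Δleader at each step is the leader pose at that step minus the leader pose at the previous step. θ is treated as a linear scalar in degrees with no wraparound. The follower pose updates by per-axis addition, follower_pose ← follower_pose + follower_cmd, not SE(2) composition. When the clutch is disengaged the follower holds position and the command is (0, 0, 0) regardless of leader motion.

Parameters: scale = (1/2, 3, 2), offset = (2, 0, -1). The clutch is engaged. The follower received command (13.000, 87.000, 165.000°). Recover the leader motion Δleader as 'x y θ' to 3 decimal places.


axis x: (13.000 − 2) / (1/2) = 22.000
axis y: (87.000 − 0) / (3) = 29.000
axis θ: (165.000 − -1) / (2) = 83.000

22.000 29.000 83.000


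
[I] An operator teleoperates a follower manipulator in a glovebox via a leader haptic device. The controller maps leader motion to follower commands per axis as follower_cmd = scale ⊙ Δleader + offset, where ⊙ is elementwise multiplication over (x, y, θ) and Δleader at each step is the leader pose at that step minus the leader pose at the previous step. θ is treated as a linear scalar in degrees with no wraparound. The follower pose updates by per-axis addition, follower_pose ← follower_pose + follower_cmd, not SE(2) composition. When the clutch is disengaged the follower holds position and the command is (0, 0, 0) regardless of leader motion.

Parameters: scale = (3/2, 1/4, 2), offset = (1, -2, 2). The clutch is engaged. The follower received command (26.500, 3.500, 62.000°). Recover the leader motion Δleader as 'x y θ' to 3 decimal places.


17.000 22.000 30.000

axis x: (26.500 − 1) / (3/2) = 17.000
axis y: (3.500 − -2) / (1/4) = 22.000
axis θ: (62.000 − 2) / (2) = 30.000


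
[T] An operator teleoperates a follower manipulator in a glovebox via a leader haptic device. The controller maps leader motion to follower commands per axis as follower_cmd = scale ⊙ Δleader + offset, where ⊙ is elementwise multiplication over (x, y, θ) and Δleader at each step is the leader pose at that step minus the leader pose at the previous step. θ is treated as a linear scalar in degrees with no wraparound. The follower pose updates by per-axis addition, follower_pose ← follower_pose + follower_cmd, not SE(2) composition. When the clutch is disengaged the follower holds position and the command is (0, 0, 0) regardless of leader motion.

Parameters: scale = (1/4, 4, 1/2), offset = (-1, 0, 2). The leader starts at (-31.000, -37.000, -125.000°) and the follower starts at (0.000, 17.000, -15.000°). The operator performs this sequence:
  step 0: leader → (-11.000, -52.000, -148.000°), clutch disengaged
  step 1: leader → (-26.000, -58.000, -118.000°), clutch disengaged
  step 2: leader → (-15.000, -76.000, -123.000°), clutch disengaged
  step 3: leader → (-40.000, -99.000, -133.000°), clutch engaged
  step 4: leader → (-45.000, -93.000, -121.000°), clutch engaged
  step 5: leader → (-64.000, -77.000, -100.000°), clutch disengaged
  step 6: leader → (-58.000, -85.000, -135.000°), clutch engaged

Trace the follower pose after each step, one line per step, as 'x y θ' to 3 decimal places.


0.000 17.000 -15.000
0.000 17.000 -15.000
0.000 17.000 -15.000
-7.250 -75.000 -18.000
-9.500 -51.000 -10.000
-9.500 -51.000 -10.000
-9.000 -83.000 -25.500

step 0: Δleader=(20.000, -15.000, -23.000°), disengaged; cmd=(0,0,0) → follower holds at (0.000, 17.000, -15.000°)
step 1: Δleader=(-15.000, -6.000, 30.000°), disengaged; cmd=(0,0,0) → follower holds at (0.000, 17.000, -15.000°)
step 2: Δleader=(11.000, -18.000, -5.000°), disengaged; cmd=(0,0,0) → follower holds at (0.000, 17.000, -15.000°)
step 3: Δleader=(-25.000, -23.000, -10.000°), engaged; cmd=(-7.250, -92.000, -3.000°) → follower=(-7.250, -75.000, -18.000°)
step 4: Δleader=(-5.000, 6.000, 12.000°), engaged; cmd=(-2.250, 24.000, 8.000°) → follower=(-9.500, -51.000, -10.000°)
step 5: Δleader=(-19.000, 16.000, 21.000°), disengaged; cmd=(0,0,0) → follower holds at (-9.500, -51.000, -10.000°)
step 6: Δleader=(6.000, -8.000, -35.000°), engaged; cmd=(0.500, -32.000, -15.500°) → follower=(-9.000, -83.000, -25.500°)
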